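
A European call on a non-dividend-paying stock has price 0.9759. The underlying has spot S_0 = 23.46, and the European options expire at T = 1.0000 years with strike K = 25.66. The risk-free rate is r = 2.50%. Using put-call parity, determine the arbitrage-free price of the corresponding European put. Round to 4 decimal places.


Answer: Put price = 2.5424

Derivation:
Put-call parity: C - P = S_0 * exp(-qT) - K * exp(-rT).
S_0 * exp(-qT) = 23.4600 * 1.00000000 = 23.46000000
K * exp(-rT) = 25.6600 * 0.97530991 = 25.02645234
P = C - S*exp(-qT) + K*exp(-rT)
P = 0.9759 - 23.46000000 + 25.02645234 = 2.5424


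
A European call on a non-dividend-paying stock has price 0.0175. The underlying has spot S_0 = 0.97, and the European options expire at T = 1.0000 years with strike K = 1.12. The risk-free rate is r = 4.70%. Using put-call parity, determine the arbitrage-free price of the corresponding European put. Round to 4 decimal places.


Put-call parity: C - P = S_0 * exp(-qT) - K * exp(-rT).
S_0 * exp(-qT) = 0.9700 * 1.00000000 = 0.97000000
K * exp(-rT) = 1.1200 * 0.95408740 = 1.06857789
P = C - S*exp(-qT) + K*exp(-rT)
P = 0.0175 - 0.97000000 + 1.06857789 = 0.1161

Answer: Put price = 0.1161


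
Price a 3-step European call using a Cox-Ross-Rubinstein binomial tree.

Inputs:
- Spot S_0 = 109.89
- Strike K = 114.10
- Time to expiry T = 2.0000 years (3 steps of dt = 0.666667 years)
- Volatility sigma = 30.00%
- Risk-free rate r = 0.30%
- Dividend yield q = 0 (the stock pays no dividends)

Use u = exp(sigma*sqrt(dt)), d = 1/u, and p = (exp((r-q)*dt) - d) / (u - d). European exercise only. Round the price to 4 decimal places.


dt = T/N = 0.666667
u = exp(sigma*sqrt(dt)) = 1.277556; d = 1/u = 0.782744
p = (exp((r-q)*dt) - d) / (u - d) = 0.443113
Discount per step: exp(-r*dt) = 0.998002
Stock lattice S(k, i) with i counting down-moves:
  k=0: S(0,0) = 109.8900
  k=1: S(1,0) = 140.3906; S(1,1) = 86.0158
  k=2: S(2,0) = 179.3569; S(2,1) = 109.8900; S(2,2) = 67.3284
  k=3: S(3,0) = 229.1385; S(3,1) = 140.3906; S(3,2) = 86.0158; S(3,3) = 52.7009
Terminal payoffs V(N, i) = max(S_T - K, 0):
  V(3,0) = 115.038538; V(3,1) = 26.290642; V(3,2) = 0.000000; V(3,3) = 0.000000
Backward induction: V(k, i) = exp(-r*dt) * [p * V(k+1, i) + (1-p) * V(k+1, i+1)].
  V(2,0) = exp(-r*dt) * [p*115.038538 + (1-p)*26.290642] = 65.484897
  V(2,1) = exp(-r*dt) * [p*26.290642 + (1-p)*0.000000] = 11.626452
  V(2,2) = exp(-r*dt) * [p*0.000000 + (1-p)*0.000000] = 0.000000
  V(1,0) = exp(-r*dt) * [p*65.484897 + (1-p)*11.626452] = 35.420922
  V(1,1) = exp(-r*dt) * [p*11.626452 + (1-p)*0.000000] = 5.141540
  V(0,0) = exp(-r*dt) * [p*35.420922 + (1-p)*5.141540] = 18.521650

Answer: Price = V(0,0) = 18.5217


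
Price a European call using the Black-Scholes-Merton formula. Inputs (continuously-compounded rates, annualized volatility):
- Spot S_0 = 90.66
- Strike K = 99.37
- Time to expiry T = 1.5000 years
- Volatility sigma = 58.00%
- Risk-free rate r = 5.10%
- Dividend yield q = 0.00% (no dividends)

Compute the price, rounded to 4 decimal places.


d1 = (ln(S/K) + (r - q + 0.5*sigma^2) * T) / (sigma * sqrt(T)) = 0.33373029
d2 = d1 - sigma * sqrt(T) = -0.37662173
exp(-rT) = 0.92635291; exp(-qT) = 1.00000000
C = S_0 * exp(-qT) * N(d1) - K * exp(-rT) * N(d2)
N(d1) = 0.63070846; N(d2) = 0.35322737
C = 90.6600 * 1.00000000 * 0.63070846 - 99.3700 * 0.92635291 * 0.35322737 = 24.6649

Answer: Price = 24.6649


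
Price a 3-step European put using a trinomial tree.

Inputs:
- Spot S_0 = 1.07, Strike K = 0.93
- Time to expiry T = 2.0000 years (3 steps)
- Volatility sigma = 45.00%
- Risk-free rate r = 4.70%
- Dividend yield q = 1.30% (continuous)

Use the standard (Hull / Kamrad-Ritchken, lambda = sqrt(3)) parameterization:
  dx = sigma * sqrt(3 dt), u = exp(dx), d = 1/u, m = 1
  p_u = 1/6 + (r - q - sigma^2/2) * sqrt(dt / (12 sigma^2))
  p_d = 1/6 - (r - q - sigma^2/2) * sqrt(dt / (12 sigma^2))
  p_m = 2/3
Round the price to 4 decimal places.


dt = T/N = 0.666667; dx = sigma*sqrt(3*dt) = 0.636396
u = exp(dx) = 1.889658; d = 1/u = 0.529196
p_u = 0.131442, p_m = 0.666667, p_d = 0.201891
Discount per step: exp(-r*dt) = 0.969152
Stock lattice S(k, j) with j the centered position index:
  k=0: S(0,+0) = 1.0700
  k=1: S(1,-1) = 0.5662; S(1,+0) = 1.0700; S(1,+1) = 2.0219
  k=2: S(2,-2) = 0.2997; S(2,-1) = 0.5662; S(2,+0) = 1.0700; S(2,+1) = 2.0219; S(2,+2) = 3.8208
  k=3: S(3,-3) = 0.1586; S(3,-2) = 0.2997; S(3,-1) = 0.5662; S(3,+0) = 1.0700; S(3,+1) = 2.0219; S(3,+2) = 3.8208; S(3,+3) = 7.2199
Terminal payoffs V(N, j) = max(K - S_T, 0):
  V(3,-3) = 0.771425; V(3,-2) = 0.630348; V(3,-1) = 0.363760; V(3,+0) = 0.000000; V(3,+1) = 0.000000; V(3,+2) = 0.000000; V(3,+3) = 0.000000
Backward induction: V(k, j) = exp(-r*dt) * [p_u * V(k+1, j+1) + p_m * V(k+1, j) + p_d * V(k+1, j-1)]
  V(2,-2) = exp(-r*dt) * [p_u*0.363760 + p_m*0.630348 + p_d*0.771425] = 0.604547
  V(2,-1) = exp(-r*dt) * [p_u*0.000000 + p_m*0.363760 + p_d*0.630348] = 0.358362
  V(2,+0) = exp(-r*dt) * [p_u*0.000000 + p_m*0.000000 + p_d*0.363760] = 0.071174
  V(2,+1) = exp(-r*dt) * [p_u*0.000000 + p_m*0.000000 + p_d*0.000000] = 0.000000
  V(2,+2) = exp(-r*dt) * [p_u*0.000000 + p_m*0.000000 + p_d*0.000000] = 0.000000
  V(1,-1) = exp(-r*dt) * [p_u*0.071174 + p_m*0.358362 + p_d*0.604547] = 0.358893
  V(1,+0) = exp(-r*dt) * [p_u*0.000000 + p_m*0.071174 + p_d*0.358362] = 0.116104
  V(1,+1) = exp(-r*dt) * [p_u*0.000000 + p_m*0.000000 + p_d*0.071174] = 0.013926
  V(0,+0) = exp(-r*dt) * [p_u*0.013926 + p_m*0.116104 + p_d*0.358893] = 0.147011

Answer: Price = V(0,0) = 0.1470


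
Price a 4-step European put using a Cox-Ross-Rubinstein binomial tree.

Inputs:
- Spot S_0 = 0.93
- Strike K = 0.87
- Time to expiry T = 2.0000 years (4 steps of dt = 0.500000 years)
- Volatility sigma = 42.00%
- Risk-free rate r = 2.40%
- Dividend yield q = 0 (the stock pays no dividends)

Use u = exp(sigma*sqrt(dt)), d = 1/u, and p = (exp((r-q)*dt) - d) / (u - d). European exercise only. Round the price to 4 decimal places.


Answer: Price = V(0,0) = 0.1555

Derivation:
dt = T/N = 0.500000
u = exp(sigma*sqrt(dt)) = 1.345795; d = 1/u = 0.743055
p = (exp((r-q)*dt) - d) / (u - d) = 0.446324
Discount per step: exp(-r*dt) = 0.988072
Stock lattice S(k, i) with i counting down-moves:
  k=0: S(0,0) = 0.9300
  k=1: S(1,0) = 1.2516; S(1,1) = 0.6910
  k=2: S(2,0) = 1.6844; S(2,1) = 0.9300; S(2,2) = 0.5135
  k=3: S(3,0) = 2.2668; S(3,1) = 1.2516; S(3,2) = 0.6910; S(3,3) = 0.3815
  k=4: S(4,0) = 3.0507; S(4,1) = 1.6844; S(4,2) = 0.9300; S(4,3) = 0.5135; S(4,4) = 0.2835
Terminal payoffs V(N, i) = max(K - S_T, 0):
  V(4,0) = 0.000000; V(4,1) = 0.000000; V(4,2) = 0.000000; V(4,3) = 0.356518; V(4,4) = 0.586491
Backward induction: V(k, i) = exp(-r*dt) * [p * V(k+1, i) + (1-p) * V(k+1, i+1)].
  V(3,0) = exp(-r*dt) * [p*0.000000 + (1-p)*0.000000] = 0.000000
  V(3,1) = exp(-r*dt) * [p*0.000000 + (1-p)*0.000000] = 0.000000
  V(3,2) = exp(-r*dt) * [p*0.000000 + (1-p)*0.356518] = 0.195041
  V(3,3) = exp(-r*dt) * [p*0.356518 + (1-p)*0.586491] = 0.478077
  V(2,0) = exp(-r*dt) * [p*0.000000 + (1-p)*0.000000] = 0.000000
  V(2,1) = exp(-r*dt) * [p*0.000000 + (1-p)*0.195041] = 0.106701
  V(2,2) = exp(-r*dt) * [p*0.195041 + (1-p)*0.478077] = 0.347555
  V(1,0) = exp(-r*dt) * [p*0.000000 + (1-p)*0.106701] = 0.058373
  V(1,1) = exp(-r*dt) * [p*0.106701 + (1-p)*0.347555] = 0.237193
  V(0,0) = exp(-r*dt) * [p*0.058373 + (1-p)*0.237193] = 0.155504


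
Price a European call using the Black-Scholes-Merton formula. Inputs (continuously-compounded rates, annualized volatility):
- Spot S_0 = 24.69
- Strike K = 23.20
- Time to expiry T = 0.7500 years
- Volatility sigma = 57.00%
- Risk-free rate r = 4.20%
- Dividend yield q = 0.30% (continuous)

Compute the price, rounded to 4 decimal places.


d1 = (ln(S/K) + (r - q + 0.5*sigma^2) * T) / (sigma * sqrt(T)) = 0.43216901
d2 = d1 - sigma * sqrt(T) = -0.06146547
exp(-rT) = 0.96899096; exp(-qT) = 0.99775253
C = S_0 * exp(-qT) * N(d1) - K * exp(-rT) * N(d2)
N(d1) = 0.66719071; N(d2) = 0.47549426
C = 24.6900 * 0.99775253 * 0.66719071 - 23.2000 * 0.96899096 * 0.47549426 = 5.7465

Answer: Price = 5.7465


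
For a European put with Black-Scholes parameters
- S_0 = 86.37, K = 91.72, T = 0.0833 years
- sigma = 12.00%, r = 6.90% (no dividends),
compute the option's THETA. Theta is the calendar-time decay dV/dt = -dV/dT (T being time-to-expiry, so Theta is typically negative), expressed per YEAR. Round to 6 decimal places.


Answer: Theta = 3.790100

Derivation:
d1 = -1.5520144735; d2 = -1.5866485608
phi(d1) = 0.1196346222; exp(-qT) = 1.0000000000; exp(-rT) = 0.9942687864
Theta = -S*exp(-qT)*phi(d1)*sigma/(2*sqrt(T)) + r*K*exp(-rT)*N(-d2) - q*S*exp(-qT)*N(-d1)
N(-d1) = 0.9396706198; N(-d2) = 0.9437038687; sqrt(T) = 0.2886173938
Term 1 = -86.3700 * 1.0000000000 * 0.1196346222 * 0.1200 / (2 * 0.2886173938) = -2.1480706031
Term 2 = 0.0690 * 91.7200 * 0.9942687864 * 0.9437038687 = 5.9381707008
Term 3 = 0 (no dividend yield, q = 0)
Theta = -2.1480706031 + (5.9381707008) + (0.0000000000) = 3.790100


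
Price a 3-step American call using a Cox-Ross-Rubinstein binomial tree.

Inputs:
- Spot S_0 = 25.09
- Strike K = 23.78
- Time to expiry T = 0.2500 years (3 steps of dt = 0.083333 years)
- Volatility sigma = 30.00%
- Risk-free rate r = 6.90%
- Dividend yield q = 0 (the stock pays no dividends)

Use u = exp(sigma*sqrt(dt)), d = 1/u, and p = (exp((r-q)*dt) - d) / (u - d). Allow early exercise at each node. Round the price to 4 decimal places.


dt = T/N = 0.083333
u = exp(sigma*sqrt(dt)) = 1.090463; d = 1/u = 0.917042
p = (exp((r-q)*dt) - d) / (u - d) = 0.511615
Discount per step: exp(-r*dt) = 0.994266
Stock lattice S(k, i) with i counting down-moves:
  k=0: S(0,0) = 25.0900
  k=1: S(1,0) = 27.3597; S(1,1) = 23.0086
  k=2: S(2,0) = 29.8348; S(2,1) = 25.0900; S(2,2) = 21.0998
  k=3: S(3,0) = 32.5337; S(3,1) = 27.3597; S(3,2) = 23.0086; S(3,3) = 19.3494
Terminal payoffs V(N, i) = max(S_T - K, 0):
  V(3,0) = 8.753716; V(3,1) = 3.579721; V(3,2) = 0.000000; V(3,3) = 0.000000
Backward induction: V(k, i) = exp(-r*dt) * [p * V(k+1, i) + (1-p) * V(k+1, i+1)]; then take max(V_cont, immediate exercise) for American.
  V(2,0) = exp(-r*dt) * [p*8.753716 + (1-p)*3.579721] = 6.191111; exercise = 6.054768; V(2,0) = max -> 6.191111
  V(2,1) = exp(-r*dt) * [p*3.579721 + (1-p)*0.000000] = 1.820937; exercise = 1.310000; V(2,1) = max -> 1.820937
  V(2,2) = exp(-r*dt) * [p*0.000000 + (1-p)*0.000000] = 0.000000; exercise = 0.000000; V(2,2) = max -> 0.000000
  V(1,0) = exp(-r*dt) * [p*6.191111 + (1-p)*1.820937] = 4.033522; exercise = 3.579721; V(1,0) = max -> 4.033522
  V(1,1) = exp(-r*dt) * [p*1.820937 + (1-p)*0.000000] = 0.926276; exercise = 0.000000; V(1,1) = max -> 0.926276
  V(0,0) = exp(-r*dt) * [p*4.033522 + (1-p)*0.926276] = 2.501563; exercise = 1.310000; V(0,0) = max -> 2.501563

Answer: Price = V(0,0) = 2.5016


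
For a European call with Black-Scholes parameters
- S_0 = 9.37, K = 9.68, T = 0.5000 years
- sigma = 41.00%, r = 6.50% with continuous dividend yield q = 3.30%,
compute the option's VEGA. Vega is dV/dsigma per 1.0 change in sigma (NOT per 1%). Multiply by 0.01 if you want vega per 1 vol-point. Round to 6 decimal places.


d1 = 0.0878750742; d2 = -0.2020387061
phi(d1) = 0.3974049283; exp(-qT) = 0.9836353794; exp(-rT) = 0.9680224498
Vega = S * exp(-qT) * phi(d1) * sqrt(T) = 9.3700 * 0.9836353794 * 0.3974049283 * 0.7071067812 = 2.589954

Answer: Vega = 2.589954


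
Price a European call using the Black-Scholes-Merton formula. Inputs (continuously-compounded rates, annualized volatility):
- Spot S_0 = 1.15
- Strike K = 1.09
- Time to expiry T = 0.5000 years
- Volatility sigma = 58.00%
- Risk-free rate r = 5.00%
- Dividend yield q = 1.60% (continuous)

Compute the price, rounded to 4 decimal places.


d1 = (ln(S/K) + (r - q + 0.5*sigma^2) * T) / (sigma * sqrt(T)) = 0.37716648
d2 = d1 - sigma * sqrt(T) = -0.03295545
exp(-rT) = 0.97530991; exp(-qT) = 0.99203191
C = S_0 * exp(-qT) * N(d1) - K * exp(-rT) * N(d2)
N(d1) = 0.64697506; N(d2) = 0.48685506
C = 1.1500 * 0.99203191 * 0.64697506 - 1.0900 * 0.97530991 * 0.48685506 = 0.2205

Answer: Price = 0.2205


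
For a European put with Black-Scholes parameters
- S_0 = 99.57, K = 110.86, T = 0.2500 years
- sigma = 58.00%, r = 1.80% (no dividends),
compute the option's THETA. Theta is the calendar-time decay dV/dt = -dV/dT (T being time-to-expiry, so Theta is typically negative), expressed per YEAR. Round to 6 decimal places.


Answer: Theta = -21.163899

Derivation:
d1 = -0.2098525158; d2 = -0.4998525158
phi(d1) = 0.3902539600; exp(-qT) = 1.0000000000; exp(-rT) = 0.9955101098
Theta = -S*exp(-qT)*phi(d1)*sigma/(2*sqrt(T)) + r*K*exp(-rT)*N(-d2) - q*S*exp(-qT)*N(-d1)
N(-d1) = 0.5831086081; N(-d2) = 0.6914105353; sqrt(T) = 0.5000000000
Term 1 = -99.5700 * 1.0000000000 * 0.3902539600 * 0.5800 / (2 * 0.5000000000) = -22.5374003424
Term 2 = 0.0180 * 110.8600 * 0.9955101098 * 0.6914105353 = 1.3735012119
Term 3 = 0 (no dividend yield, q = 0)
Theta = -22.5374003424 + (1.3735012119) + (0.0000000000) = -21.163899


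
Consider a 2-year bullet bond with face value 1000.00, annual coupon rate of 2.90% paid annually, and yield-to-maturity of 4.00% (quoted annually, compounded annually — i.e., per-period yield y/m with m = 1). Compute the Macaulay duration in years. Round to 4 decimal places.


Coupon per period c = face * coupon_rate / m = 29.000000
Periods per year m = 1; per-period yield y/m = 0.040000
Number of cashflows N = 2
Cashflows (t years, CF_t, discount factor 1/(1+y/m)^(m*t), PV):
  t = 1.0000: CF_t = 29.000000, DF = 0.961538, PV = 27.884615
  t = 2.0000: CF_t = 1029.000000, DF = 0.924556, PV = 951.368343
Price P = sum_t PV_t = 979.252959
Macaulay numerator sum_t t * PV_t:
  t * PV_t at t = 1.0000: 27.884615
  t * PV_t at t = 2.0000: 1902.736686
Macaulay duration D = (sum_t t * PV_t) / P = 1930.621302 / 979.252959 = 1.971525

Answer: Macaulay duration = 1.9715 years


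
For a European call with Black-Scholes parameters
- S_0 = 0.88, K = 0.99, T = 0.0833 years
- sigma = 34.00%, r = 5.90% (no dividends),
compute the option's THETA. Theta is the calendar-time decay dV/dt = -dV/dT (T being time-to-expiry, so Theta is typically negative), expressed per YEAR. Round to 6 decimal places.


d1 = -1.1011279983; d2 = -1.1992579122
phi(d1) = 0.2175818957; exp(-qT) = 1.0000000000; exp(-rT) = 0.9950973574
Theta = -S*exp(-qT)*phi(d1)*sigma/(2*sqrt(T)) - r*K*exp(-rT)*N(d2) + q*S*exp(-qT)*N(d1)
N(d1) = 0.1354204765; N(d2) = 0.1152138375; sqrt(T) = 0.2886173938
Term 1 = -0.8800 * 1.0000000000 * 0.2175818957 * 0.3400 / (2 * 0.2886173938) = -0.1127799374
Term 2 = -0.0590 * 0.9900 * 0.9950973574 * 0.1152138375 = -0.0066966472
Term 3 = 0 (no dividend yield, q = 0)
Theta = -0.1127799374 + (-0.0066966472) + (0.0000000000) = -0.119477

Answer: Theta = -0.119477


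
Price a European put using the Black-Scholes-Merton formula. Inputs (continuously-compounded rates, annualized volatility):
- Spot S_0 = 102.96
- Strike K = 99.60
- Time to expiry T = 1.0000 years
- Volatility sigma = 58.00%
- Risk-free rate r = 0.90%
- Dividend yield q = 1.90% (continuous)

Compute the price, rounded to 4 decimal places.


d1 = (ln(S/K) + (r - q + 0.5*sigma^2) * T) / (sigma * sqrt(T)) = 0.32996276
d2 = d1 - sigma * sqrt(T) = -0.25003724
exp(-rT) = 0.99104038; exp(-qT) = 0.98117936
P = K * exp(-rT) * N(-d2) - S_0 * exp(-qT) * N(-d1)
N(-d1) = 0.37071405; N(-d2) = 0.59872073
P = 99.6000 * 0.99104038 * 0.59872073 - 102.9600 * 0.98117936 * 0.37071405 = 21.6479

Answer: Price = 21.6479


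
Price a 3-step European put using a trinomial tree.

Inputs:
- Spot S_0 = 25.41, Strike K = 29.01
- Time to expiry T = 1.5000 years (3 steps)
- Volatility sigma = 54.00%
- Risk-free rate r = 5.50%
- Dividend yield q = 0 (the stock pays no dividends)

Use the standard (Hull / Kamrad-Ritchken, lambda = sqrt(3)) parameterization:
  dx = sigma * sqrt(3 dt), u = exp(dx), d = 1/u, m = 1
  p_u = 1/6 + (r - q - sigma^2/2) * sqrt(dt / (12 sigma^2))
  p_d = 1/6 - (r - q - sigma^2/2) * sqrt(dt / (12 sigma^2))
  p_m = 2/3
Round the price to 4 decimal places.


dt = T/N = 0.500000; dx = sigma*sqrt(3*dt) = 0.661362
u = exp(dx) = 1.937430; d = 1/u = 0.516148
p_u = 0.132344, p_m = 0.666667, p_d = 0.200990
Discount per step: exp(-r*dt) = 0.972875
Stock lattice S(k, j) with j the centered position index:
  k=0: S(0,+0) = 25.4100
  k=1: S(1,-1) = 13.1153; S(1,+0) = 25.4100; S(1,+1) = 49.2301
  k=2: S(2,-2) = 6.7694; S(2,-1) = 13.1153; S(2,+0) = 25.4100; S(2,+1) = 49.2301; S(2,+2) = 95.3798
  k=3: S(3,-3) = 3.4940; S(3,-2) = 6.7694; S(3,-1) = 13.1153; S(3,+0) = 25.4100; S(3,+1) = 49.2301; S(3,+2) = 95.3798; S(3,+3) = 184.7917
Terminal payoffs V(N, j) = max(K - S_T, 0):
  V(3,-3) = 25.515969; V(3,-2) = 22.240560; V(3,-1) = 15.894686; V(3,+0) = 3.600000; V(3,+1) = 0.000000; V(3,+2) = 0.000000; V(3,+3) = 0.000000
Backward induction: V(k, j) = exp(-r*dt) * [p_u * V(k+1, j+1) + p_m * V(k+1, j) + p_d * V(k+1, j-1)]
  V(2,-2) = exp(-r*dt) * [p_u*15.894686 + p_m*22.240560 + p_d*25.515969] = 21.460689
  V(2,-1) = exp(-r*dt) * [p_u*3.600000 + p_m*15.894686 + p_d*22.240560] = 15.121410
  V(2,+0) = exp(-r*dt) * [p_u*0.000000 + p_m*3.600000 + p_d*15.894686] = 5.442912
  V(2,+1) = exp(-r*dt) * [p_u*0.000000 + p_m*0.000000 + p_d*3.600000] = 0.703936
  V(2,+2) = exp(-r*dt) * [p_u*0.000000 + p_m*0.000000 + p_d*0.000000] = 0.000000
  V(1,-1) = exp(-r*dt) * [p_u*5.442912 + p_m*15.121410 + p_d*21.460689] = 14.704663
  V(1,+0) = exp(-r*dt) * [p_u*0.703936 + p_m*5.442912 + p_d*15.121410] = 6.577623
  V(1,+1) = exp(-r*dt) * [p_u*0.000000 + p_m*0.703936 + p_d*5.442912] = 1.520857
  V(0,+0) = exp(-r*dt) * [p_u*1.520857 + p_m*6.577623 + p_d*14.704663] = 7.337270

Answer: Price = V(0,0) = 7.3373


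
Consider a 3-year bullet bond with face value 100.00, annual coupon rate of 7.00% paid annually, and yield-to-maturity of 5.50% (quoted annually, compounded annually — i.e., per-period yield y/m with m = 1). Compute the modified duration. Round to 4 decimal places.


Answer: Modified duration = 2.6654

Derivation:
Coupon per period c = face * coupon_rate / m = 7.000000
Periods per year m = 1; per-period yield y/m = 0.055000
Number of cashflows N = 3
Cashflows (t years, CF_t, discount factor 1/(1+y/m)^(m*t), PV):
  t = 1.0000: CF_t = 7.000000, DF = 0.947867, PV = 6.635071
  t = 2.0000: CF_t = 7.000000, DF = 0.898452, PV = 6.289167
  t = 3.0000: CF_t = 107.000000, DF = 0.851614, PV = 91.122662
Price P = sum_t PV_t = 104.046900
First compute Macaulay numerator sum_t t * PV_t:
  t * PV_t at t = 1.0000: 6.635071
  t * PV_t at t = 2.0000: 12.578334
  t * PV_t at t = 3.0000: 273.367986
Macaulay duration D = 292.581391 / 104.046900 = 2.812014
Modified duration = D / (1 + y/m) = 2.812014 / (1 + 0.055000) = 2.665417


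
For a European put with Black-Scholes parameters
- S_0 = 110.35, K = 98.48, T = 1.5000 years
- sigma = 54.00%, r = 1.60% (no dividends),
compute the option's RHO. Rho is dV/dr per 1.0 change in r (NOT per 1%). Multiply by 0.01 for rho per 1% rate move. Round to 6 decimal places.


Answer: Rho = -79.128411

Derivation:
d1 = 0.5390444666; d2 = -0.1223177639
phi(d1) = 0.3449958118; exp(-qT) = 1.0000000000; exp(-rT) = 0.9762857098
N(-d2) = 0.5486763180
Rho = -K*T*exp(-rT)*N(-d2) = -98.4800 * 1.5000 * 0.9762857098 * 0.5486763180 = -79.128411


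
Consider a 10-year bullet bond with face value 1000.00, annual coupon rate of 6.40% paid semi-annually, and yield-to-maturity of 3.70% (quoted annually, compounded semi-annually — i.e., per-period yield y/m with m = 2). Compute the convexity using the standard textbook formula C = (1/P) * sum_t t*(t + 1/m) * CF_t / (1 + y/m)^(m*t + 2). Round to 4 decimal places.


Coupon per period c = face * coupon_rate / m = 32.000000
Periods per year m = 2; per-period yield y/m = 0.018500
Number of cashflows N = 20
Cashflows (t years, CF_t, discount factor 1/(1+y/m)^(m*t), PV):
  t = 0.5000: CF_t = 32.000000, DF = 0.981836, PV = 31.418753
  t = 1.0000: CF_t = 32.000000, DF = 0.964002, PV = 30.848064
  t = 1.5000: CF_t = 32.000000, DF = 0.946492, PV = 30.287741
  t = 2.0000: CF_t = 32.000000, DF = 0.929300, PV = 29.737595
  t = 2.5000: CF_t = 32.000000, DF = 0.912420, PV = 29.197442
  t = 3.0000: CF_t = 32.000000, DF = 0.895847, PV = 28.667101
  t = 3.5000: CF_t = 32.000000, DF = 0.879575, PV = 28.146393
  t = 4.0000: CF_t = 32.000000, DF = 0.863598, PV = 27.635143
  t = 4.5000: CF_t = 32.000000, DF = 0.847912, PV = 27.133179
  t = 5.0000: CF_t = 32.000000, DF = 0.832510, PV = 26.640333
  t = 5.5000: CF_t = 32.000000, DF = 0.817389, PV = 26.156439
  t = 6.0000: CF_t = 32.000000, DF = 0.802542, PV = 25.681334
  t = 6.5000: CF_t = 32.000000, DF = 0.787964, PV = 25.214859
  t = 7.0000: CF_t = 32.000000, DF = 0.773652, PV = 24.756857
  t = 7.5000: CF_t = 32.000000, DF = 0.759599, PV = 24.307174
  t = 8.0000: CF_t = 32.000000, DF = 0.745802, PV = 23.865660
  t = 8.5000: CF_t = 32.000000, DF = 0.732255, PV = 23.432165
  t = 9.0000: CF_t = 32.000000, DF = 0.718954, PV = 23.006544
  t = 9.5000: CF_t = 32.000000, DF = 0.705895, PV = 22.588654
  t = 10.0000: CF_t = 1032.000000, DF = 0.693074, PV = 715.251917
Price P = sum_t PV_t = 1223.973346
Convexity numerator sum_t t*(t + 1/m) * CF_t / (1+y/m)^(m*t + 2):
  t = 0.5000: term = 15.143870
  t = 1.0000: term = 44.606393
  t = 1.5000: term = 87.592327
  t = 2.0000: term = 143.335506
  t = 2.5000: term = 211.097946
  t = 3.0000: term = 290.168998
  t = 3.5000: term = 379.864505
  t = 4.0000: term = 479.525989
  t = 4.5000: term = 588.519869
  t = 5.0000: term = 706.236684
  t = 5.5000: term = 832.090349
  t = 6.0000: term = 965.517431
  t = 6.5000: term = 1105.976438
  t = 7.0000: term = 1252.947138
  t = 7.5000: term = 1405.929883
  t = 8.0000: term = 1564.444969
  t = 8.5000: term = 1728.031998
  t = 9.0000: term = 1896.249269
  t = 9.5000: term = 2068.673178
  t = 10.0000: term = 72397.948992
Convexity = (1/P) * sum = 88163.901733 / 1223.973346 = 72.030900

Answer: Convexity = 72.0309


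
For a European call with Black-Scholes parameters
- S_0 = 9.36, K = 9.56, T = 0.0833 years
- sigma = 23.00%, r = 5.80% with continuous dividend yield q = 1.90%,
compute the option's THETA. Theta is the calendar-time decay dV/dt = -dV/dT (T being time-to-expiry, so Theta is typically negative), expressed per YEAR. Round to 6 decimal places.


Answer: Theta = -1.582652

Derivation:
d1 = -0.2363660546; d2 = -0.3027480552
phi(d1) = 0.3879522596; exp(-qT) = 0.9984185518; exp(-rT) = 0.9951802524
Theta = -S*exp(-qT)*phi(d1)*sigma/(2*sqrt(T)) - r*K*exp(-rT)*N(d2) + q*S*exp(-qT)*N(d1)
N(d1) = 0.4065743172; N(d2) = 0.3810409363; sqrt(T) = 0.2886173938
Term 1 = -9.3600 * 0.9984185518 * 0.3879522596 * 0.2300 / (2 * 0.2886173938) = -1.4445817244
Term 2 = -0.0580 * 9.5600 * 0.9951802524 * 0.3810409363 = -0.2102612641
Term 3 = 0.0190 * 9.3600 * 0.9984185518 * 0.4065743172 = 0.0721908297
Theta = -1.4445817244 + (-0.2102612641) + (0.0721908297) = -1.582652


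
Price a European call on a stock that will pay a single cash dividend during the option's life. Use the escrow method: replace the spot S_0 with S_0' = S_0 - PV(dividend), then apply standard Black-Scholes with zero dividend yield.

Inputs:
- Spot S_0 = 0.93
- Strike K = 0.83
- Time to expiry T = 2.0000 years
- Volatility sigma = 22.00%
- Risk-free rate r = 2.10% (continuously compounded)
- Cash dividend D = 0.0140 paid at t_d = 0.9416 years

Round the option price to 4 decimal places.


PV(D) = D * exp(-r * t_d) = 0.0140 * 0.98042062 = 0.01372589
S_0' = S_0 - PV(D) = 0.9300 - 0.01372589 = 0.91627411
d1 = (ln(S_0'/K) + (r + sigma^2/2)*T) / (sigma*sqrt(T)) = 0.60840068
d2 = d1 - sigma*sqrt(T) = 0.29727369
exp(-rT) = 0.95886978
N(d1) = 0.72853912; N(d2) = 0.61687122
C = S_0' * N(d1) - K * exp(-rT) * N(d2) = 0.91627411 * 0.72853912 - 0.8300 * 0.95886978 * 0.61687122 = 0.1766

Answer: Price = 0.1766


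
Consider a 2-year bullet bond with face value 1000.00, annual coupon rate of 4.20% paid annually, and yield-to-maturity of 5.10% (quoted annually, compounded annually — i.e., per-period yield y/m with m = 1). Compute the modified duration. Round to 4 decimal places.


Answer: Modified duration = 1.8643

Derivation:
Coupon per period c = face * coupon_rate / m = 42.000000
Periods per year m = 1; per-period yield y/m = 0.051000
Number of cashflows N = 2
Cashflows (t years, CF_t, discount factor 1/(1+y/m)^(m*t), PV):
  t = 1.0000: CF_t = 42.000000, DF = 0.951475, PV = 39.961941
  t = 2.0000: CF_t = 1042.000000, DF = 0.905304, PV = 943.327048
Price P = sum_t PV_t = 983.288989
First compute Macaulay numerator sum_t t * PV_t:
  t * PV_t at t = 1.0000: 39.961941
  t * PV_t at t = 2.0000: 1886.654095
Macaulay duration D = 1926.616036 / 983.288989 = 1.959359
Modified duration = D / (1 + y/m) = 1.959359 / (1 + 0.051000) = 1.864281


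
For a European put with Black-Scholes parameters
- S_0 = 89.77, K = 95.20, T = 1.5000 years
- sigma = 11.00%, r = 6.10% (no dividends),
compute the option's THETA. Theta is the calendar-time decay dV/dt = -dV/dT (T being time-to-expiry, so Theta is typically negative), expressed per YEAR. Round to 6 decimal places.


Answer: Theta = 0.747238

Derivation:
d1 = 0.3106094171; d2 = 0.1758874813
phi(d1) = 0.3801544588; exp(-qT) = 1.0000000000; exp(-rT) = 0.9125613162
Theta = -S*exp(-qT)*phi(d1)*sigma/(2*sqrt(T)) + r*K*exp(-rT)*N(-d2) - q*S*exp(-qT)*N(-d1)
N(-d1) = 0.3780487836; N(-d2) = 0.4301911703; sqrt(T) = 1.2247448714
Term 1 = -89.7700 * 1.0000000000 * 0.3801544588 * 0.1100 / (2 * 1.2247448714) = -1.5325278440
Term 2 = 0.0610 * 95.2000 * 0.9125613162 * 0.4301911703 = 2.2797663053
Term 3 = 0 (no dividend yield, q = 0)
Theta = -1.5325278440 + (2.2797663053) + (0.0000000000) = 0.747238


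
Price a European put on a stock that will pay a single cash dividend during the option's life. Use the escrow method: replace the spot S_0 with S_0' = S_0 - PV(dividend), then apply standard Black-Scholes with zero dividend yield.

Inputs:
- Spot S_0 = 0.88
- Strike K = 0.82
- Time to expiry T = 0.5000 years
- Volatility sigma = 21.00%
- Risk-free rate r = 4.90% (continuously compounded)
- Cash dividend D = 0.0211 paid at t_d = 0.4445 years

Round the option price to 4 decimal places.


PV(D) = D * exp(-r * t_d) = 0.0211 * 0.97845498 = 0.02064540
S_0' = S_0 - PV(D) = 0.8800 - 0.02064540 = 0.85935460
d1 = (ln(S_0'/K) + (r + sigma^2/2)*T) / (sigma*sqrt(T)) = 0.55492597
d2 = d1 - sigma*sqrt(T) = 0.40643354
exp(-rT) = 0.97579769
N(-d1) = 0.28947265; N(-d2) = 0.34221204
P = K * exp(-rT) * N(-d2) - S_0' * N(-d1) = 0.8200 * 0.97579769 * 0.34221204 - 0.85935460 * 0.28947265 = 0.0251

Answer: Price = 0.0251


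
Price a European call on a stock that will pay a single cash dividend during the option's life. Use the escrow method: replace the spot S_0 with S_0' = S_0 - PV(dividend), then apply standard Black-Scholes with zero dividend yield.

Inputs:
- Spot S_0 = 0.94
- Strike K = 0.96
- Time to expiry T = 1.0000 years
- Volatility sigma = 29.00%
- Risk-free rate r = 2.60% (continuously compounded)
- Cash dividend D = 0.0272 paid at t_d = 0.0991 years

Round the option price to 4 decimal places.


PV(D) = D * exp(-r * t_d) = 0.0272 * 0.99742672 = 0.02713001
S_0' = S_0 - PV(D) = 0.9400 - 0.02713001 = 0.91286999
d1 = (ln(S_0'/K) + (r + sigma^2/2)*T) / (sigma*sqrt(T)) = 0.06106962
d2 = d1 - sigma*sqrt(T) = -0.22893038
exp(-rT) = 0.97433509
N(d1) = 0.52434812; N(d2) = 0.40946152
C = S_0' * N(d1) - K * exp(-rT) * N(d2) = 0.91286999 * 0.52434812 - 0.9600 * 0.97433509 * 0.40946152 = 0.0957

Answer: Price = 0.0957


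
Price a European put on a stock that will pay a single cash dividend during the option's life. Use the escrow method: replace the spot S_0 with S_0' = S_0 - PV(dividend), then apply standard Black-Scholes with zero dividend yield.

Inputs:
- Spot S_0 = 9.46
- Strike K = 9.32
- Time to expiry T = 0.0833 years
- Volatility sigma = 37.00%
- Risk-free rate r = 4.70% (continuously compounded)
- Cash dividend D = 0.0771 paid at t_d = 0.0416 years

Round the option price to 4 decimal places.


PV(D) = D * exp(-r * t_d) = 0.0771 * 0.99804671 = 0.07694940
S_0' = S_0 - PV(D) = 9.4600 - 0.07694940 = 9.38305060
d1 = (ln(S_0'/K) + (r + sigma^2/2)*T) / (sigma*sqrt(T)) = 0.15319346
d2 = d1 - sigma*sqrt(T) = 0.04640503
exp(-rT) = 0.99609255
N(-d1) = 0.43912286; N(-d2) = 0.48149372
P = K * exp(-rT) * N(-d2) - S_0' * N(-d1) = 9.3200 * 0.99609255 * 0.48149372 - 9.38305060 * 0.43912286 = 0.3497

Answer: Price = 0.3497


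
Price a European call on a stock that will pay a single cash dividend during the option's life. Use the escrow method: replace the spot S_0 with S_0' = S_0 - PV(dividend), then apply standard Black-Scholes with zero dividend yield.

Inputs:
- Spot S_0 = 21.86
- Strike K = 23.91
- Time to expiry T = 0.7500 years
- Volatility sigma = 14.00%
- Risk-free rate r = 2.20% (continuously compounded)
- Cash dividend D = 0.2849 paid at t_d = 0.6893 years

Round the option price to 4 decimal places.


PV(D) = D * exp(-r * t_d) = 0.2849 * 0.98494980 = 0.28061220
S_0' = S_0 - PV(D) = 21.8600 - 0.28061220 = 21.57938780
d1 = (ln(S_0'/K) + (r + sigma^2/2)*T) / (sigma*sqrt(T)) = -0.64917422
d2 = d1 - sigma*sqrt(T) = -0.77041777
exp(-rT) = 0.98363538
N(d1) = 0.25811289; N(d2) = 0.22052606
C = S_0' * N(d1) - K * exp(-rT) * N(d2) = 21.57938780 * 0.25811289 - 23.9100 * 0.98363538 * 0.22052606 = 0.3834

Answer: Price = 0.3834


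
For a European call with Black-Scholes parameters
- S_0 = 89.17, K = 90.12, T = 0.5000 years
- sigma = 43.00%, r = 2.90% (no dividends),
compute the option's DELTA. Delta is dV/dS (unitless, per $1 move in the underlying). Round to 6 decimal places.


Answer: Delta = 0.565474

Derivation:
d1 = 0.1648629149; d2 = -0.1391930010
phi(d1) = 0.3935573716; exp(-qT) = 1.0000000000; exp(-rT) = 0.9856046187
N(d1) = 0.5654740587
Delta = exp(-qT) * N(d1) = 1.0000000000 * 0.5654740587 = 0.565474


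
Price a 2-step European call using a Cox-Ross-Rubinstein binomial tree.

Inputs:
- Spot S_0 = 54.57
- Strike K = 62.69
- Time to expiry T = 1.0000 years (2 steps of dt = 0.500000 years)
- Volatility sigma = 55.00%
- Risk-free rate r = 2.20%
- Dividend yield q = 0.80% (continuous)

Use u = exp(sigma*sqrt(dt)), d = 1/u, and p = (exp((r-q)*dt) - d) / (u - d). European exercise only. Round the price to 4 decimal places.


Answer: Price = V(0,0) = 9.3500

Derivation:
dt = T/N = 0.500000
u = exp(sigma*sqrt(dt)) = 1.475370; d = 1/u = 0.677796
p = (exp((r-q)*dt) - d) / (u - d) = 0.412787
Discount per step: exp(-r*dt) = 0.989060
Stock lattice S(k, i) with i counting down-moves:
  k=0: S(0,0) = 54.5700
  k=1: S(1,0) = 80.5109; S(1,1) = 36.9873
  k=2: S(2,0) = 118.7834; S(2,1) = 54.5700; S(2,2) = 25.0699
Terminal payoffs V(N, i) = max(S_T - K, 0):
  V(2,0) = 56.093409; V(2,1) = 0.000000; V(2,2) = 0.000000
Backward induction: V(k, i) = exp(-r*dt) * [p * V(k+1, i) + (1-p) * V(k+1, i+1)].
  V(1,0) = exp(-r*dt) * [p*56.093409 + (1-p)*0.000000] = 22.901349
  V(1,1) = exp(-r*dt) * [p*0.000000 + (1-p)*0.000000] = 0.000000
  V(0,0) = exp(-r*dt) * [p*22.901349 + (1-p)*0.000000] = 9.349972


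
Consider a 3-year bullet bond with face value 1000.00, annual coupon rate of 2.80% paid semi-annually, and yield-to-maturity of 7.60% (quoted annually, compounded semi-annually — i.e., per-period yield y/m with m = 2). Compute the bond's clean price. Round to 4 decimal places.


Answer: Price = 873.3654

Derivation:
Coupon per period c = face * coupon_rate / m = 14.000000
Periods per year m = 2; per-period yield y/m = 0.038000
Number of cashflows N = 6
Cashflows (t years, CF_t, discount factor 1/(1+y/m)^(m*t), PV):
  t = 0.5000: CF_t = 14.000000, DF = 0.963391, PV = 13.487476
  t = 1.0000: CF_t = 14.000000, DF = 0.928122, PV = 12.993715
  t = 1.5000: CF_t = 14.000000, DF = 0.894145, PV = 12.518030
  t = 2.0000: CF_t = 14.000000, DF = 0.861411, PV = 12.059759
  t = 2.5000: CF_t = 14.000000, DF = 0.829876, PV = 11.618265
  t = 3.0000: CF_t = 1014.000000, DF = 0.799495, PV = 810.688167
Price P = sum_t PV_t = 873.365411


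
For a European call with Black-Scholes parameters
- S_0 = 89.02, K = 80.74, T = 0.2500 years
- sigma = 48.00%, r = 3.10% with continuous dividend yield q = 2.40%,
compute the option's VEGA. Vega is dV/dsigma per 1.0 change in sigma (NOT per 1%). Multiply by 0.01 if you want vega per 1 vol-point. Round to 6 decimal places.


d1 = 0.5340706173; d2 = 0.2940706173
phi(d1) = 0.3459177512; exp(-qT) = 0.9940179641; exp(-rT) = 0.9922799538
Vega = S * exp(-qT) * phi(d1) * sqrt(T) = 89.0200 * 0.9940179641 * 0.3459177512 * 0.5000000000 = 15.304695

Answer: Vega = 15.304695


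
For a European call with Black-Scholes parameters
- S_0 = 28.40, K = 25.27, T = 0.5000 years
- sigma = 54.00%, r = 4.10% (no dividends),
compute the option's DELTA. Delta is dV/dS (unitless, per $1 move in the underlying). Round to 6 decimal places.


d1 = 0.5504203612; d2 = 0.1685826994
phi(d1) = 0.3428645457; exp(-qT) = 1.0000000000; exp(-rT) = 0.9797086965
N(d1) = 0.7089844568
Delta = exp(-qT) * N(d1) = 1.0000000000 * 0.7089844568 = 0.708984

Answer: Delta = 0.708984


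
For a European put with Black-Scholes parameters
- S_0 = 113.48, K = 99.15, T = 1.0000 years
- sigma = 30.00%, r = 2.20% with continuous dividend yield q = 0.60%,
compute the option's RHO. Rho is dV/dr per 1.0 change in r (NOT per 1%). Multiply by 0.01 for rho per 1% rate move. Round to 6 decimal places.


Answer: Rho = -35.104341

Derivation:
d1 = 0.6533091832; d2 = 0.3533091832
phi(d1) = 0.3222766381; exp(-qT) = 0.9940179641; exp(-rT) = 0.9782402351
N(-d2) = 0.3619283308
Rho = -K*T*exp(-rT)*N(-d2) = -99.1500 * 1.0000 * 0.9782402351 * 0.3619283308 = -35.104341


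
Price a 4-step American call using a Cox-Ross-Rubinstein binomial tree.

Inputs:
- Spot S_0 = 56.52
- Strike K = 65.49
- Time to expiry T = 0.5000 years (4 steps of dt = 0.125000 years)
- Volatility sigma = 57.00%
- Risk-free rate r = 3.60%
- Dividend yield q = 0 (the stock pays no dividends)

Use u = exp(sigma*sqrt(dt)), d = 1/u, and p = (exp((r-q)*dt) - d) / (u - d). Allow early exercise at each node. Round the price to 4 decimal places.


dt = T/N = 0.125000
u = exp(sigma*sqrt(dt)) = 1.223267; d = 1/u = 0.817483
p = (exp((r-q)*dt) - d) / (u - d) = 0.460903
Discount per step: exp(-r*dt) = 0.995510
Stock lattice S(k, i) with i counting down-moves:
  k=0: S(0,0) = 56.5200
  k=1: S(1,0) = 69.1391; S(1,1) = 46.2041
  k=2: S(2,0) = 84.5756; S(2,1) = 56.5200; S(2,2) = 37.7711
  k=3: S(3,0) = 103.4585; S(3,1) = 69.1391; S(3,2) = 46.2041; S(3,3) = 30.8772
  k=4: S(4,0) = 126.5574; S(4,1) = 84.5756; S(4,2) = 56.5200; S(4,3) = 37.7711; S(4,4) = 25.2416
Terminal payoffs V(N, i) = max(S_T - K, 0):
  V(4,0) = 61.067442; V(4,1) = 19.085567; V(4,2) = 0.000000; V(4,3) = 0.000000; V(4,4) = 0.000000
Backward induction: V(k, i) = exp(-r*dt) * [p * V(k+1, i) + (1-p) * V(k+1, i+1)]; then take max(V_cont, immediate exercise) for American.
  V(3,0) = exp(-r*dt) * [p*61.067442 + (1-p)*19.085567] = 38.262573; exercise = 37.968530; V(3,0) = max -> 38.262573
  V(3,1) = exp(-r*dt) * [p*19.085567 + (1-p)*0.000000] = 8.757101; exercise = 3.649070; V(3,1) = max -> 8.757101
  V(3,2) = exp(-r*dt) * [p*0.000000 + (1-p)*0.000000] = 0.000000; exercise = 0.000000; V(3,2) = max -> 0.000000
  V(3,3) = exp(-r*dt) * [p*0.000000 + (1-p)*0.000000] = 0.000000; exercise = 0.000000; V(3,3) = max -> 0.000000
  V(2,0) = exp(-r*dt) * [p*38.262573 + (1-p)*8.757101] = 22.255887; exercise = 19.085567; V(2,0) = max -> 22.255887
  V(2,1) = exp(-r*dt) * [p*8.757101 + (1-p)*0.000000] = 4.018053; exercise = 0.000000; V(2,1) = max -> 4.018053
  V(2,2) = exp(-r*dt) * [p*0.000000 + (1-p)*0.000000] = 0.000000; exercise = 0.000000; V(2,2) = max -> 0.000000
  V(1,0) = exp(-r*dt) * [p*22.255887 + (1-p)*4.018053] = 12.368145; exercise = 3.649070; V(1,0) = max -> 12.368145
  V(1,1) = exp(-r*dt) * [p*4.018053 + (1-p)*0.000000] = 1.843618; exercise = 0.000000; V(1,1) = max -> 1.843618
  V(0,0) = exp(-r*dt) * [p*12.368145 + (1-p)*1.843618] = 6.664348; exercise = 0.000000; V(0,0) = max -> 6.664348

Answer: Price = V(0,0) = 6.6643


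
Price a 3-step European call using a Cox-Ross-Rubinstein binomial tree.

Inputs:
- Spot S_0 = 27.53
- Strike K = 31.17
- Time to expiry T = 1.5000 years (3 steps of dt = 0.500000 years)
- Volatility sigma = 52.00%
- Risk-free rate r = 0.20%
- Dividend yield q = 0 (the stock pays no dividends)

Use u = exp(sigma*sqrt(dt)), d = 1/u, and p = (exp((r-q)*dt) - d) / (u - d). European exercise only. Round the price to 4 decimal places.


dt = T/N = 0.500000
u = exp(sigma*sqrt(dt)) = 1.444402; d = 1/u = 0.692328
p = (exp((r-q)*dt) - d) / (u - d) = 0.410428
Discount per step: exp(-r*dt) = 0.999000
Stock lattice S(k, i) with i counting down-moves:
  k=0: S(0,0) = 27.5300
  k=1: S(1,0) = 39.7644; S(1,1) = 19.0598
  k=2: S(2,0) = 57.4358; S(2,1) = 27.5300; S(2,2) = 13.1956
  k=3: S(3,0) = 82.9604; S(3,1) = 39.7644; S(3,2) = 19.0598; S(3,3) = 9.1357
Terminal payoffs V(N, i) = max(S_T - K, 0):
  V(3,0) = 51.790360; V(3,1) = 8.594392; V(3,2) = 0.000000; V(3,3) = 0.000000
Backward induction: V(k, i) = exp(-r*dt) * [p * V(k+1, i) + (1-p) * V(k+1, i+1)].
  V(2,0) = exp(-r*dt) * [p*51.790360 + (1-p)*8.594392] = 26.296930
  V(2,1) = exp(-r*dt) * [p*8.594392 + (1-p)*0.000000] = 3.523856
  V(2,2) = exp(-r*dt) * [p*0.000000 + (1-p)*0.000000] = 0.000000
  V(1,0) = exp(-r*dt) * [p*26.296930 + (1-p)*3.523856] = 12.857706
  V(1,1) = exp(-r*dt) * [p*3.523856 + (1-p)*0.000000] = 1.444845
  V(0,0) = exp(-r*dt) * [p*12.857706 + (1-p)*1.444845] = 6.122880

Answer: Price = V(0,0) = 6.1229


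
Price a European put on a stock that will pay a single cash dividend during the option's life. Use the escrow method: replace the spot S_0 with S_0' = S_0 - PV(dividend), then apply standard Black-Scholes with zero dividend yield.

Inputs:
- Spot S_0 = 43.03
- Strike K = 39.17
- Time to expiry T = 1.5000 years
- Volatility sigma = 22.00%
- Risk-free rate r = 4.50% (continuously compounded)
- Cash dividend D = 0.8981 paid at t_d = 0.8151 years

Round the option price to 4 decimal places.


PV(D) = D * exp(-r * t_d) = 0.8981 * 0.96398504 = 0.86575497
S_0' = S_0 - PV(D) = 43.0300 - 0.86575497 = 42.16424503
d1 = (ln(S_0'/K) + (r + sigma^2/2)*T) / (sigma*sqrt(T)) = 0.65862118
d2 = d1 - sigma*sqrt(T) = 0.38917731
exp(-rT) = 0.93472772
N(-d1) = 0.25506953; N(-d2) = 0.34857249
P = K * exp(-rT) * N(-d2) - S_0' * N(-d1) = 39.1700 * 0.93472772 * 0.34857249 - 42.16424503 * 0.25506953 = 2.0076

Answer: Price = 2.0076


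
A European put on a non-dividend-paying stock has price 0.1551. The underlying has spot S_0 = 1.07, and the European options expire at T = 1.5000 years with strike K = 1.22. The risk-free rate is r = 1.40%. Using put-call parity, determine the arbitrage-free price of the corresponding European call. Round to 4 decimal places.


Answer: Call price = 0.0305

Derivation:
Put-call parity: C - P = S_0 * exp(-qT) - K * exp(-rT).
S_0 * exp(-qT) = 1.0700 * 1.00000000 = 1.07000000
K * exp(-rT) = 1.2200 * 0.97921896 = 1.19464714
C = P + S*exp(-qT) - K*exp(-rT)
C = 0.1551 + 1.07000000 - 1.19464714 = 0.0305


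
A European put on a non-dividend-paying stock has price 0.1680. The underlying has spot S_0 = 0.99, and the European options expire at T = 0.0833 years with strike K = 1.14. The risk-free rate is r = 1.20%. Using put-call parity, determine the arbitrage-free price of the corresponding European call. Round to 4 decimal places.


Put-call parity: C - P = S_0 * exp(-qT) - K * exp(-rT).
S_0 * exp(-qT) = 0.9900 * 1.00000000 = 0.99000000
K * exp(-rT) = 1.1400 * 0.99900090 = 1.13886103
C = P + S*exp(-qT) - K*exp(-rT)
C = 0.1680 + 0.99000000 - 1.13886103 = 0.0191

Answer: Call price = 0.0191


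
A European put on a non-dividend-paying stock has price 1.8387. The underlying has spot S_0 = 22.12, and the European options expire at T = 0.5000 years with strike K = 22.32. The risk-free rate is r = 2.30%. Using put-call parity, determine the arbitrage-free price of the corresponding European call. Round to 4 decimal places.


Answer: Call price = 1.8939

Derivation:
Put-call parity: C - P = S_0 * exp(-qT) - K * exp(-rT).
S_0 * exp(-qT) = 22.1200 * 1.00000000 = 22.12000000
K * exp(-rT) = 22.3200 * 0.98856587 = 22.06479027
C = P + S*exp(-qT) - K*exp(-rT)
C = 1.8387 + 22.12000000 - 22.06479027 = 1.8939


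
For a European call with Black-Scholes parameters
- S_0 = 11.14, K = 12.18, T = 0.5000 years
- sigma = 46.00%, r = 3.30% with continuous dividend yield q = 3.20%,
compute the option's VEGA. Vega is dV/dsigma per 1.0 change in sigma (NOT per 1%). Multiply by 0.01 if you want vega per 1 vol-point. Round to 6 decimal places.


Answer: Vega = 3.073925

Derivation:
d1 = -0.1102257351; d2 = -0.4354948544
phi(d1) = 0.3965261097; exp(-qT) = 0.9841273201; exp(-rT) = 0.9836353794
Vega = S * exp(-qT) * phi(d1) * sqrt(T) = 11.1400 * 0.9841273201 * 0.3965261097 * 0.7071067812 = 3.073925
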